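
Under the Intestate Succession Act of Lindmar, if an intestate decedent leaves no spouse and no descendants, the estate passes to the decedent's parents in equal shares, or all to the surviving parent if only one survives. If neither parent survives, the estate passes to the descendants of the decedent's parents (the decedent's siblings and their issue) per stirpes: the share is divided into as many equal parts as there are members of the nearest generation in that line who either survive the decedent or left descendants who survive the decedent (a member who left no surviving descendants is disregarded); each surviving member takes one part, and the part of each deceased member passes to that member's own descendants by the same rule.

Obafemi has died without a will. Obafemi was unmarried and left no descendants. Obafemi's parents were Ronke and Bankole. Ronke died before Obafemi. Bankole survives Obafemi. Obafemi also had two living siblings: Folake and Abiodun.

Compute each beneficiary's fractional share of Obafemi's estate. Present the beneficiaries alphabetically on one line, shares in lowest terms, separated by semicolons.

Bankole 1

Only one parent, Bankole, survives, so Bankole takes the entire estate. The siblings take nothing because a surviving parent has priority.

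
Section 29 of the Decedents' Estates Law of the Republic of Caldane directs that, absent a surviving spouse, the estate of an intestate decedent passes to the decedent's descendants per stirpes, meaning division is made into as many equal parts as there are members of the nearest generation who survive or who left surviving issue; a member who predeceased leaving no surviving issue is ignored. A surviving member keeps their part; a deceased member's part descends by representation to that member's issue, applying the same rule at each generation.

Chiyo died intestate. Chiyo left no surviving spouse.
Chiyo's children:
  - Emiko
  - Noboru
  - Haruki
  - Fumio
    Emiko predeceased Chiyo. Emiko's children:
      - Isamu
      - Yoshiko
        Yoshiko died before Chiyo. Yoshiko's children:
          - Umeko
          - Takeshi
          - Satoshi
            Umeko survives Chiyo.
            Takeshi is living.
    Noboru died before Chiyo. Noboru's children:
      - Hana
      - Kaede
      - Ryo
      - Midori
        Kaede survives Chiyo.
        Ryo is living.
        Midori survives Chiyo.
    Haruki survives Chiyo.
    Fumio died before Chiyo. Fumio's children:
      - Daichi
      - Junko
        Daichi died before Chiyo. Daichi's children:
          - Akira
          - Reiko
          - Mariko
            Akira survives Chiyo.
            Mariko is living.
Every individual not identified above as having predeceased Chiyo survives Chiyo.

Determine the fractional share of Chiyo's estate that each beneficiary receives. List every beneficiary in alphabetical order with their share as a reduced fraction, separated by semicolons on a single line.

There is no surviving spouse, so the entire estate passes to Chiyo's descendants per stirpes.
The estate is divided into 4 equal shares of 1/4 among Emiko, Noboru, Haruki, Fumio.
Emiko predeceased; the 1/4 allotted to Emiko's branch passes to Emiko's issue by representation.
The 1/4 is divided into 2 equal shares of 1/8 among Isamu, Yoshiko.
Isamu is living and takes 1/8.
Yoshiko predeceased; the 1/8 allotted to Yoshiko's branch passes to Yoshiko's issue by representation.
The 1/8 is divided into 3 equal shares of 1/24 among Umeko, Takeshi, Satoshi.
Umeko is living and takes 1/24.
Takeshi is living and takes 1/24.
Satoshi is living and takes 1/24.
Noboru predeceased; the 1/4 allotted to Noboru's branch passes to Noboru's issue by representation.
The 1/4 is divided into 4 equal shares of 1/16 among Hana, Kaede, Ryo, Midori.
Hana is living and takes 1/16.
Kaede is living and takes 1/16.
Ryo is living and takes 1/16.
Midori is living and takes 1/16.
Haruki is living and takes 1/4.
Fumio predeceased; the 1/4 allotted to Fumio's branch passes to Fumio's issue by representation.
The 1/4 is divided into 2 equal shares of 1/8 among Daichi, Junko.
Daichi predeceased; the 1/8 allotted to Daichi's branch passes to Daichi's issue by representation.
The 1/8 is divided into 3 equal shares of 1/24 among Akira, Reiko, Mariko.
Akira is living and takes 1/24.
Reiko is living and takes 1/24.
Mariko is living and takes 1/24.
Junko is living and takes 1/8.

Akira 1/24; Hana 1/16; Haruki 1/4; Isamu 1/8; Junko 1/8; Kaede 1/16; Mariko 1/24; Midori 1/16; Reiko 1/24; Ryo 1/16; Satoshi 1/24; Takeshi 1/24; Umeko 1/24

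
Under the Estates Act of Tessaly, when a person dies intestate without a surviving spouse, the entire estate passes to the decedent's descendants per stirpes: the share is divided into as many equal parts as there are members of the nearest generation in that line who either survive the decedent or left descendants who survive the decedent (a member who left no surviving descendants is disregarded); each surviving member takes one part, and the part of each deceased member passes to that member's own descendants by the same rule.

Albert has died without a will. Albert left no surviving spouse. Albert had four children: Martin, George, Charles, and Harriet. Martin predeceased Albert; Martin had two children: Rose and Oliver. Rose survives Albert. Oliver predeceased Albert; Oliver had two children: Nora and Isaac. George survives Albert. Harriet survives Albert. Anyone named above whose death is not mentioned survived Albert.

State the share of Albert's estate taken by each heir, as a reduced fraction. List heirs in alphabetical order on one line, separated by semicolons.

Charles 1/4; George 1/4; Harriet 1/4; Isaac 1/16; Nora 1/16; Rose 1/8

There is no surviving spouse, so the entire estate passes to Albert's descendants per stirpes.
The estate is divided into 4 equal shares of 1/4 among Martin, George, Charles, Harriet.
Martin predeceased; the 1/4 allotted to Martin's branch passes to Martin's issue by representation.
The 1/4 is divided into 2 equal shares of 1/8 among Rose, Oliver.
Rose is living and takes 1/8.
Oliver predeceased; the 1/8 allotted to Oliver's branch passes to Oliver's issue by representation.
The 1/8 is divided into 2 equal shares of 1/16 among Nora, Isaac.
Nora is living and takes 1/16.
Isaac is living and takes 1/16.
George is living and takes 1/4.
Charles is living and takes 1/4.
Harriet is living and takes 1/4.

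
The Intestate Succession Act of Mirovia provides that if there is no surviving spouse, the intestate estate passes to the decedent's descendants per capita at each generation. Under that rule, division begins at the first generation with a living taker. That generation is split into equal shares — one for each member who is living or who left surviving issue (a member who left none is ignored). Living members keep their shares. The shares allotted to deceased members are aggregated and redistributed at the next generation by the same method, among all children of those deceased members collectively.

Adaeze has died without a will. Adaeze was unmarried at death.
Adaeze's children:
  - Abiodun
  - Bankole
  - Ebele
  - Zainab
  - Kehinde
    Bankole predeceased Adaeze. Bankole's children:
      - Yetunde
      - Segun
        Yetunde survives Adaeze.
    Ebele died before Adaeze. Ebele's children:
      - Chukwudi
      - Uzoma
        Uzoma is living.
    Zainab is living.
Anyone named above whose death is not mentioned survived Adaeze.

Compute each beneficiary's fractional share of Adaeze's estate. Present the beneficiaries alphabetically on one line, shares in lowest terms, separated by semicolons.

Abiodun 1/5; Chukwudi 1/10; Kehinde 1/5; Segun 1/10; Uzoma 1/10; Yetunde 1/10; Zainab 1/5

There is no surviving spouse, so the entire estate passes to Adaeze's descendants per capita at each generation.
At generation 1 (Abiodun, Bankole, Ebele, Zainab, Kehinde) there are 5 shares of (1)/5 = 1/5 each.
Living: Abiodun, Zainab, and Kehinde — each takes 1/5.
Deceased: Bankole and Ebele. Their combined 2/5 is pooled and carried to generation 2.
At generation 2 (Yetunde, Segun, Chukwudi, Uzoma) there are 4 shares of (2/5)/4 = 1/10 each.
Living: Yetunde, Segun, Chukwudi, and Uzoma — each takes 1/10.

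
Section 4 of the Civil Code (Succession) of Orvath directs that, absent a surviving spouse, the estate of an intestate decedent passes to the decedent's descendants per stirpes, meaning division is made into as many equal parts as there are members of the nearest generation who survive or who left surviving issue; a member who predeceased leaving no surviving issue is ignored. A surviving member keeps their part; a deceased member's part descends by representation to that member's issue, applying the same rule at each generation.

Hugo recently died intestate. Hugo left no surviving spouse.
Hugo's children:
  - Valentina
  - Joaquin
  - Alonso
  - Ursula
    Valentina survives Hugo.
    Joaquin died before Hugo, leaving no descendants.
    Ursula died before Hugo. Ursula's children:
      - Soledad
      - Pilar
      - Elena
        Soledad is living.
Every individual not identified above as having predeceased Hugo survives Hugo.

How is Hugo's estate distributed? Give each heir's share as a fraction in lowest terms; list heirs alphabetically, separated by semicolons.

There is no surviving spouse, so the entire estate passes to Hugo's descendants per stirpes.
Joaquin left no surviving issue, so that branch lapses and is disregarded.
The estate is divided into 3 equal shares of 1/3 among Valentina, Alonso, Ursula.
Valentina is living and takes 1/3.
Alonso is living and takes 1/3.
Ursula predeceased; the 1/3 allotted to Ursula's branch passes to Ursula's issue by representation.
The 1/3 is divided into 3 equal shares of 1/9 among Soledad, Pilar, Elena.
Soledad is living and takes 1/9.
Pilar is living and takes 1/9.
Elena is living and takes 1/9.

Alonso 1/3; Elena 1/9; Pilar 1/9; Soledad 1/9; Valentina 1/3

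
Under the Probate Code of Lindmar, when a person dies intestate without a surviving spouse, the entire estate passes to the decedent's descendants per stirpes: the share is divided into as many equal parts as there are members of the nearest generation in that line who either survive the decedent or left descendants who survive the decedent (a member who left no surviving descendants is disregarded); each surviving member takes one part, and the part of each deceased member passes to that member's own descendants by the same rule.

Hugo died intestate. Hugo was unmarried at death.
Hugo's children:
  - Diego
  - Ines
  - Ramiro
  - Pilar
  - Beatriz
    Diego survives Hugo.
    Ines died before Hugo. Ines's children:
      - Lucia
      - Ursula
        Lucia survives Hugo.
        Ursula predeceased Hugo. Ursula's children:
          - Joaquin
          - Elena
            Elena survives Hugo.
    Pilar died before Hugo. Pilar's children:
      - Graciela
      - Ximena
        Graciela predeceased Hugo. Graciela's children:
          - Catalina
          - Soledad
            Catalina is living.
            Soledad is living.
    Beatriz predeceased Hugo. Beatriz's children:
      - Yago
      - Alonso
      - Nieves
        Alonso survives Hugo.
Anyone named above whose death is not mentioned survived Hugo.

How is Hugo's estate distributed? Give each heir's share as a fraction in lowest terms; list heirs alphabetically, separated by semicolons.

There is no surviving spouse, so the entire estate passes to Hugo's descendants per stirpes.
The estate is divided into 5 equal shares of 1/5 among Diego, Ines, Ramiro, Pilar, Beatriz.
Diego is living and takes 1/5.
Ines predeceased; the 1/5 allotted to Ines's branch passes to Ines's issue by representation.
The 1/5 is divided into 2 equal shares of 1/10 among Lucia, Ursula.
Lucia is living and takes 1/10.
Ursula predeceased; the 1/10 allotted to Ursula's branch passes to Ursula's issue by representation.
The 1/10 is divided into 2 equal shares of 1/20 among Joaquin, Elena.
Joaquin is living and takes 1/20.
Elena is living and takes 1/20.
Ramiro is living and takes 1/5.
Pilar predeceased; the 1/5 allotted to Pilar's branch passes to Pilar's issue by representation.
The 1/5 is divided into 2 equal shares of 1/10 among Graciela, Ximena.
Graciela predeceased; the 1/10 allotted to Graciela's branch passes to Graciela's issue by representation.
The 1/10 is divided into 2 equal shares of 1/20 among Catalina, Soledad.
Catalina is living and takes 1/20.
Soledad is living and takes 1/20.
Ximena is living and takes 1/10.
Beatriz predeceased; the 1/5 allotted to Beatriz's branch passes to Beatriz's issue by representation.
The 1/5 is divided into 3 equal shares of 1/15 among Yago, Alonso, Nieves.
Yago is living and takes 1/15.
Alonso is living and takes 1/15.
Nieves is living and takes 1/15.

Alonso 1/15; Catalina 1/20; Diego 1/5; Elena 1/20; Joaquin 1/20; Lucia 1/10; Nieves 1/15; Ramiro 1/5; Soledad 1/20; Ximena 1/10; Yago 1/15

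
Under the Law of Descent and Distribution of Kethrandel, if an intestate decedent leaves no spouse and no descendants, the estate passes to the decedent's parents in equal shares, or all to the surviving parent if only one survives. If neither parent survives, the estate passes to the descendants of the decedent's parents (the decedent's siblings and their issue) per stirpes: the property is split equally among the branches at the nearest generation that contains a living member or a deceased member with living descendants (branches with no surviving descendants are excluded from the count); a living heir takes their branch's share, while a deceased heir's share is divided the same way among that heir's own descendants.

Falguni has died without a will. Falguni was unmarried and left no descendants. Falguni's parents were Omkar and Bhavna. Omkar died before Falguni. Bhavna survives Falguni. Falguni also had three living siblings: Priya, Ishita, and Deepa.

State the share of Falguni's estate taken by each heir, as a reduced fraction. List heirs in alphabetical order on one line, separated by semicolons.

Bhavna 1

Only one parent, Bhavna, survives, so Bhavna takes the entire estate. The siblings take nothing because a surviving parent has priority.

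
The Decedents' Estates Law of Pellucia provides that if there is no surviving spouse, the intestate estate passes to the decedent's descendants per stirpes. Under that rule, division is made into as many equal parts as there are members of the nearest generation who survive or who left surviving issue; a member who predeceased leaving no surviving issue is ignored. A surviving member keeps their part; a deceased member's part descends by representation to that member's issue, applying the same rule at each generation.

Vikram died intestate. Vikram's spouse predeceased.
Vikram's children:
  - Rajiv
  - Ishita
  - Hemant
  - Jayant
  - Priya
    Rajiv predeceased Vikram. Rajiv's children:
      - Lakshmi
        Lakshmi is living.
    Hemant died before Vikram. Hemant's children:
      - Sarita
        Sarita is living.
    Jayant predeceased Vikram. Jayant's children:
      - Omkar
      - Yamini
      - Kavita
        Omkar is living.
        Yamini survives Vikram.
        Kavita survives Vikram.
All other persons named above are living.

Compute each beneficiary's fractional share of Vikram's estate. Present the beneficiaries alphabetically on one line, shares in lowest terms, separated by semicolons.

Ishita 1/5; Kavita 1/15; Lakshmi 1/5; Omkar 1/15; Priya 1/5; Sarita 1/5; Yamini 1/15

There is no surviving spouse, so the entire estate passes to Vikram's descendants per stirpes.
The estate is divided into 5 equal shares of 1/5 among Rajiv, Ishita, Hemant, Jayant, Priya.
Rajiv predeceased; the 1/5 allotted to Rajiv's branch passes to Rajiv's issue by representation.
Lakshmi is the sole taker at this level and receives the full 1/5.
Ishita is living and takes 1/5.
Hemant predeceased; the 1/5 allotted to Hemant's branch passes to Hemant's issue by representation.
Sarita is the sole taker at this level and receives the full 1/5.
Jayant predeceased; the 1/5 allotted to Jayant's branch passes to Jayant's issue by representation.
The 1/5 is divided into 3 equal shares of 1/15 among Omkar, Yamini, Kavita.
Omkar is living and takes 1/15.
Yamini is living and takes 1/15.
Kavita is living and takes 1/15.
Priya is living and takes 1/5.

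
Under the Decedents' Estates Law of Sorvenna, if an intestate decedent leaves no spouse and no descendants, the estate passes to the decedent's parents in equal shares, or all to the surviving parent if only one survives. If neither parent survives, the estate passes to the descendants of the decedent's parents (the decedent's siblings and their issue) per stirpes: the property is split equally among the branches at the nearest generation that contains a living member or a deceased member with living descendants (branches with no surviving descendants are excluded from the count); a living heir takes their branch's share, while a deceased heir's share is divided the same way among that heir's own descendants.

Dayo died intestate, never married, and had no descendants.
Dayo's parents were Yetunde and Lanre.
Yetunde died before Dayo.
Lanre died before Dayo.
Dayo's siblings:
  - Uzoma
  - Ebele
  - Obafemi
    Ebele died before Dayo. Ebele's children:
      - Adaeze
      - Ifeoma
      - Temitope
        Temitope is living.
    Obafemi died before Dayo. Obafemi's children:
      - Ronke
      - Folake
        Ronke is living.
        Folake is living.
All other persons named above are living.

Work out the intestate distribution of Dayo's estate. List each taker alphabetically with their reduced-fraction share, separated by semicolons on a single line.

Adaeze 1/9; Folake 1/6; Ifeoma 1/9; Ronke 1/6; Temitope 1/9; Uzoma 1/3

Neither parent survives and there are no descendants, so the estate passes to Dayo's siblings and their issue per stirpes.
The estate is divided into 3 equal shares of 1/3 among Uzoma, Ebele, Obafemi.
Uzoma is living and takes 1/3.
Ebele predeceased; the 1/3 allotted to Ebele's branch passes to Ebele's issue by representation.
The 1/3 is divided into 3 equal shares of 1/9 among Adaeze, Ifeoma, Temitope.
Adaeze is living and takes 1/9.
Ifeoma is living and takes 1/9.
Temitope is living and takes 1/9.
Obafemi predeceased; the 1/3 allotted to Obafemi's branch passes to Obafemi's issue by representation.
The 1/3 is divided into 2 equal shares of 1/6 among Ronke, Folake.
Ronke is living and takes 1/6.
Folake is living and takes 1/6.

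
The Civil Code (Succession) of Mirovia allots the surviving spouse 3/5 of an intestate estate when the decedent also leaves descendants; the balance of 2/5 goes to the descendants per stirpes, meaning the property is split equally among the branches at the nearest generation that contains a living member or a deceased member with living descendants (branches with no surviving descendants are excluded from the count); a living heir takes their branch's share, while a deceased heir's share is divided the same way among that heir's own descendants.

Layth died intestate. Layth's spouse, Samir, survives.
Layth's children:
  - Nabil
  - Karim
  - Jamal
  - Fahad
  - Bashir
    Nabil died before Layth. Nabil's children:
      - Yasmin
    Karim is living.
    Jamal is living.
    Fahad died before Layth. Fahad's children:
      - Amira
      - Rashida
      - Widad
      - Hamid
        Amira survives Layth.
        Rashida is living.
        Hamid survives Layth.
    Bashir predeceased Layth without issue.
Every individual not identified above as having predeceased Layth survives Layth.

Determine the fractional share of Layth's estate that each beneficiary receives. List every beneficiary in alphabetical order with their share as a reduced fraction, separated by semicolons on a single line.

Samir, as surviving spouse, takes 3/5.
The remaining 2/5 passes to Layth's descendants per stirpes.
Bashir left no surviving issue, so that branch lapses and is disregarded.
The 2/5 is divided into 4 equal shares of 1/10 among Nabil, Karim, Jamal, Fahad.
Nabil predeceased; the 1/10 allotted to Nabil's branch passes to Nabil's issue by representation.
Yasmin is the sole taker at this level and receives the full 1/10.
Karim is living and takes 1/10.
Jamal is living and takes 1/10.
Fahad predeceased; the 1/10 allotted to Fahad's branch passes to Fahad's issue by representation.
The 1/10 is divided into 4 equal shares of 1/40 among Amira, Rashida, Widad, Hamid.
Amira is living and takes 1/40.
Rashida is living and takes 1/40.
Widad is living and takes 1/40.
Hamid is living and takes 1/40.

Amira 1/40; Hamid 1/40; Jamal 1/10; Karim 1/10; Rashida 1/40; Samir 3/5; Widad 1/40; Yasmin 1/10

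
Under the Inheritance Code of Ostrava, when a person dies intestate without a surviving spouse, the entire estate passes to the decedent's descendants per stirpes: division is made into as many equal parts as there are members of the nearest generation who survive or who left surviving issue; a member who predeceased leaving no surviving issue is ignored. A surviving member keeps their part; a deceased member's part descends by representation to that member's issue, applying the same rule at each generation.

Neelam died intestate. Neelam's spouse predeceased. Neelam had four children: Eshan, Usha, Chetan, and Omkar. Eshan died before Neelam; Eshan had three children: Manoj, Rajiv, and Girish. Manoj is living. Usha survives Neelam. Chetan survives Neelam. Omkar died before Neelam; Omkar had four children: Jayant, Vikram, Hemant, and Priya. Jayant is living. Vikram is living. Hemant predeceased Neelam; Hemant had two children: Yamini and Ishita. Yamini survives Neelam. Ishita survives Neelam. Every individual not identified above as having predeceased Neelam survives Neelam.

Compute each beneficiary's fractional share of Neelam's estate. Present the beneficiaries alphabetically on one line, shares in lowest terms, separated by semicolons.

Chetan 1/4; Girish 1/12; Ishita 1/32; Jayant 1/16; Manoj 1/12; Priya 1/16; Rajiv 1/12; Usha 1/4; Vikram 1/16; Yamini 1/32

There is no surviving spouse, so the entire estate passes to Neelam's descendants per stirpes.
The estate is divided into 4 equal shares of 1/4 among Eshan, Usha, Chetan, Omkar.
Eshan predeceased; the 1/4 allotted to Eshan's branch passes to Eshan's issue by representation.
The 1/4 is divided into 3 equal shares of 1/12 among Manoj, Rajiv, Girish.
Manoj is living and takes 1/12.
Rajiv is living and takes 1/12.
Girish is living and takes 1/12.
Usha is living and takes 1/4.
Chetan is living and takes 1/4.
Omkar predeceased; the 1/4 allotted to Omkar's branch passes to Omkar's issue by representation.
The 1/4 is divided into 4 equal shares of 1/16 among Jayant, Vikram, Hemant, Priya.
Jayant is living and takes 1/16.
Vikram is living and takes 1/16.
Hemant predeceased; the 1/16 allotted to Hemant's branch passes to Hemant's issue by representation.
The 1/16 is divided into 2 equal shares of 1/32 among Yamini, Ishita.
Yamini is living and takes 1/32.
Ishita is living and takes 1/32.
Priya is living and takes 1/16.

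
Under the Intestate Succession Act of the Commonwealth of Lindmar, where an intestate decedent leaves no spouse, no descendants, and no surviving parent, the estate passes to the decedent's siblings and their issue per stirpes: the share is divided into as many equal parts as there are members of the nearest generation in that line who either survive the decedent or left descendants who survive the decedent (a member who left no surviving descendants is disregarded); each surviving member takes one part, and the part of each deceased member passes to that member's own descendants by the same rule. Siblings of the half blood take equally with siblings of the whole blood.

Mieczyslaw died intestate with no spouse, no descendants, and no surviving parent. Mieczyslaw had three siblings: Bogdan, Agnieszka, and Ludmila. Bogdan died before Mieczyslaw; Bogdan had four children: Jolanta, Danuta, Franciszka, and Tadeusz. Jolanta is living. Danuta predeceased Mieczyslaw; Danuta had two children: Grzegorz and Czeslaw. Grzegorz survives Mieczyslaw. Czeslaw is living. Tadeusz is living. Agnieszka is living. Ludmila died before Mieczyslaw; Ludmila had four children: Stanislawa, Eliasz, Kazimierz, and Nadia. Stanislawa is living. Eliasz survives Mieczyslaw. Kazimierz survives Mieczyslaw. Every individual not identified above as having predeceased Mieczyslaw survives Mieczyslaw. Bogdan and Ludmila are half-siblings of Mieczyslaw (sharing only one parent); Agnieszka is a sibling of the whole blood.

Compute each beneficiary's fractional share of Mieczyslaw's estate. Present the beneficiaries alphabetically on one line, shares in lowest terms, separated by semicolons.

No spouse, descendants, or parent survives, so the estate passes to Mieczyslaw's siblings per stirpes.
Half-blood and whole-blood siblings take equally under the stated rule.
The estate is divided into 3 equal shares of 1/3 among Bogdan, Agnieszka, Ludmila.
Bogdan predeceased; the 1/3 allotted to Bogdan's branch passes to Bogdan's issue by representation.
The 1/3 is divided into 4 equal shares of 1/12 among Jolanta, Danuta, Franciszka, Tadeusz.
Jolanta is living and takes 1/12.
Danuta predeceased; the 1/12 allotted to Danuta's branch passes to Danuta's issue by representation.
The 1/12 is divided into 2 equal shares of 1/24 among Grzegorz, Czeslaw.
Grzegorz is living and takes 1/24.
Czeslaw is living and takes 1/24.
Franciszka is living and takes 1/12.
Tadeusz is living and takes 1/12.
Agnieszka is living and takes 1/3.
Ludmila predeceased; the 1/3 allotted to Ludmila's branch passes to Ludmila's issue by representation.
The 1/3 is divided into 4 equal shares of 1/12 among Stanislawa, Eliasz, Kazimierz, Nadia.
Stanislawa is living and takes 1/12.
Eliasz is living and takes 1/12.
Kazimierz is living and takes 1/12.
Nadia is living and takes 1/12.

Agnieszka 1/3; Czeslaw 1/24; Eliasz 1/12; Franciszka 1/12; Grzegorz 1/24; Jolanta 1/12; Kazimierz 1/12; Nadia 1/12; Stanislawa 1/12; Tadeusz 1/12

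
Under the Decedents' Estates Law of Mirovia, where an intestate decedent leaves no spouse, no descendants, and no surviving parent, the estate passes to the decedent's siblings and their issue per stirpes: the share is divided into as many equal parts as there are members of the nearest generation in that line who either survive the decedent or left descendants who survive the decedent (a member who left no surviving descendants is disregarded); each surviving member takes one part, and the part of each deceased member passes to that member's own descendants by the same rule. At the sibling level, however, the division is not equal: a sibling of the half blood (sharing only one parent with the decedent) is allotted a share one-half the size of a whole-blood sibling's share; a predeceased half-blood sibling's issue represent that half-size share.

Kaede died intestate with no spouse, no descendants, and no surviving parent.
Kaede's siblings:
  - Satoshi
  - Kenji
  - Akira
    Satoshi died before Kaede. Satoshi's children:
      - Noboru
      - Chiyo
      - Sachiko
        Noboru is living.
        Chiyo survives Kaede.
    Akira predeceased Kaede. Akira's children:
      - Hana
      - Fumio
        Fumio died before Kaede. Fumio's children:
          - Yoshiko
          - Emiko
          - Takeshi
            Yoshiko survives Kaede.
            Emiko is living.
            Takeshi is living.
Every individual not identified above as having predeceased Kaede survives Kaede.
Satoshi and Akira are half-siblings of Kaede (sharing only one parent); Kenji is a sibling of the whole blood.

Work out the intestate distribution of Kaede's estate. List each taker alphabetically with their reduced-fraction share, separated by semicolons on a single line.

No spouse, descendants, or parent survives, so the estate passes to Kaede's siblings per stirpes.
Half-blood siblings count for one-half the weight of whole-blood siblings at the initial division.
Dividing 1 in proportion to weights (total weight 2): Satoshi (weight 1/2) → 1/4; Kenji (weight 1) → 1/2; Akira (weight 1/2) → 1/4.
Satoshi predeceased; the 1/4 allotted to Satoshi's branch passes to Satoshi's issue by representation.
The 1/4 is divided into 3 equal shares of 1/12 among Noboru, Chiyo, Sachiko.
Noboru is living and takes 1/12.
Chiyo is living and takes 1/12.
Sachiko is living and takes 1/12.
Kenji is living and takes 1/2.
Akira predeceased; the 1/4 allotted to Akira's branch passes to Akira's issue by representation.
The 1/4 is divided into 2 equal shares of 1/8 among Hana, Fumio.
Hana is living and takes 1/8.
Fumio predeceased; the 1/8 allotted to Fumio's branch passes to Fumio's issue by representation.
The 1/8 is divided into 3 equal shares of 1/24 among Yoshiko, Emiko, Takeshi.
Yoshiko is living and takes 1/24.
Emiko is living and takes 1/24.
Takeshi is living and takes 1/24.

Chiyo 1/12; Emiko 1/24; Hana 1/8; Kenji 1/2; Noboru 1/12; Sachiko 1/12; Takeshi 1/24; Yoshiko 1/24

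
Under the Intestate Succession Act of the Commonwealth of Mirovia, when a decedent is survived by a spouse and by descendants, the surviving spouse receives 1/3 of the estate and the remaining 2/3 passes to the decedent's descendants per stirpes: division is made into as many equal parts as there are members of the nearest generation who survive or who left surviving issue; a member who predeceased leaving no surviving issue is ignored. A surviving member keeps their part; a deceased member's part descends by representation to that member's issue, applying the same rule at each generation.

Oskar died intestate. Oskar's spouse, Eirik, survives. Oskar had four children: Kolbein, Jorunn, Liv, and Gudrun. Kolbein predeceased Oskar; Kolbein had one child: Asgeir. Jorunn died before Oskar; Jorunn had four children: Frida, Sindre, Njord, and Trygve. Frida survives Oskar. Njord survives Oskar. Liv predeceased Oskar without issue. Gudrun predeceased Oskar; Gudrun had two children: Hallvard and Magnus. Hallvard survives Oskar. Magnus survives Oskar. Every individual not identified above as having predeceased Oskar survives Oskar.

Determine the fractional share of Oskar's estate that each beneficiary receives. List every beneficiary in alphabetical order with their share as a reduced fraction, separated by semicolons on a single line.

Asgeir 2/9; Eirik 1/3; Frida 1/18; Hallvard 1/9; Magnus 1/9; Njord 1/18; Sindre 1/18; Trygve 1/18

Eirik, as surviving spouse, takes 1/3.
The remaining 2/3 passes to Oskar's descendants per stirpes.
Liv left no surviving issue, so that branch lapses and is disregarded.
The 2/3 is divided into 3 equal shares of 2/9 among Kolbein, Jorunn, Gudrun.
Kolbein predeceased; the 2/9 allotted to Kolbein's branch passes to Kolbein's issue by representation.
Asgeir is the sole taker at this level and receives the full 2/9.
Jorunn predeceased; the 2/9 allotted to Jorunn's branch passes to Jorunn's issue by representation.
The 2/9 is divided into 4 equal shares of 1/18 among Frida, Sindre, Njord, Trygve.
Frida is living and takes 1/18.
Sindre is living and takes 1/18.
Njord is living and takes 1/18.
Trygve is living and takes 1/18.
Gudrun predeceased; the 2/9 allotted to Gudrun's branch passes to Gudrun's issue by representation.
The 2/9 is divided into 2 equal shares of 1/9 among Hallvard, Magnus.
Hallvard is living and takes 1/9.
Magnus is living and takes 1/9.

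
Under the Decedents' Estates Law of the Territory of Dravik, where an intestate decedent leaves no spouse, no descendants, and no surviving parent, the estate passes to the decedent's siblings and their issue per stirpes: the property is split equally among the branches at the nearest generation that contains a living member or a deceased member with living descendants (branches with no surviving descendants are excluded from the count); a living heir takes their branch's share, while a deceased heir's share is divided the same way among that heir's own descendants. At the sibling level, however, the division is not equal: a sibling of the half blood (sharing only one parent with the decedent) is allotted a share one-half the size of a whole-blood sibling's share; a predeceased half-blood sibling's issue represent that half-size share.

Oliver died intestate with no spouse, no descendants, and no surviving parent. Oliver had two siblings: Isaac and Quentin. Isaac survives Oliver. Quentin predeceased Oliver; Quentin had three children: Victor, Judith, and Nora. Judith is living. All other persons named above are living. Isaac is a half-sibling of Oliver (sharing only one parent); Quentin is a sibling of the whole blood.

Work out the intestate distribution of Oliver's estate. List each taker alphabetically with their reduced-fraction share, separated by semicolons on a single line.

No spouse, descendants, or parent survives, so the estate passes to Oliver's siblings per stirpes.
Half-blood siblings count for one-half the weight of whole-blood siblings at the initial division.
Dividing 1 in proportion to weights (total weight 3/2): Isaac (weight 1/2) → 1/3; Quentin (weight 1) → 2/3.
Isaac is living and takes 1/3.
Quentin predeceased; the 2/3 allotted to Quentin's branch passes to Quentin's issue by representation.
The 2/3 is divided into 3 equal shares of 2/9 among Victor, Judith, Nora.
Victor is living and takes 2/9.
Judith is living and takes 2/9.
Nora is living and takes 2/9.

Isaac 1/3; Judith 2/9; Nora 2/9; Victor 2/9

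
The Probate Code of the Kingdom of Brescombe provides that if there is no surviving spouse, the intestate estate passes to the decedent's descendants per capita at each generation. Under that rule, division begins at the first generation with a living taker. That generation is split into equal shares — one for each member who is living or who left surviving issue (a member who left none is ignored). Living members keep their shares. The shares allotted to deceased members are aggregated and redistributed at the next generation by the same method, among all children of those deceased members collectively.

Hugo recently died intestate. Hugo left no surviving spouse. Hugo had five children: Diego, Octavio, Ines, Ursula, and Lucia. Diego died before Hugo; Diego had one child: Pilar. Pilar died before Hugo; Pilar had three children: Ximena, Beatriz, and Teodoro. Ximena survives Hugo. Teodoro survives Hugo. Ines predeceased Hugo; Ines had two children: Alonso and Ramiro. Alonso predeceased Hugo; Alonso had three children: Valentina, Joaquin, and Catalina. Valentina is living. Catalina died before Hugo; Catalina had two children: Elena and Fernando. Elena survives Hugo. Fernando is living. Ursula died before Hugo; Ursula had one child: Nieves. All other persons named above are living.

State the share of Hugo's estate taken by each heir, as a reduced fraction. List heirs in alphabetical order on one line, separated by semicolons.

There is no surviving spouse, so the entire estate passes to Hugo's descendants per capita at each generation.
At generation 1 (Diego, Octavio, Ines, Ursula, Lucia) there are 5 shares of (1)/5 = 1/5 each.
Living: Octavio and Lucia — each takes 1/5.
Deceased: Diego, Ines, and Ursula. Their combined 3/5 is pooled and carried to generation 2.
At generation 2 (Pilar, Alonso, Ramiro, Nieves) there are 4 shares of (3/5)/4 = 3/20 each.
Living: Ramiro and Nieves — each takes 3/20.
Deceased: Pilar and Alonso. Their combined 3/10 is pooled and carried to generation 3.
At generation 3 (Ximena, Beatriz, Teodoro, Valentina, Joaquin, Catalina) there are 6 shares of (3/10)/6 = 1/20 each.
Living: Ximena, Beatriz, Teodoro, Valentina, and Joaquin — each takes 1/20.
Deceased: Catalina. That 1/20 share is carried to generation 4.
At generation 4 (Elena, Fernando) there are 2 shares of (1/20)/2 = 1/40 each.
Living: Elena and Fernando — each takes 1/40.

Beatriz 1/20; Elena 1/40; Fernando 1/40; Joaquin 1/20; Lucia 1/5; Nieves 3/20; Octavio 1/5; Ramiro 3/20; Teodoro 1/20; Valentina 1/20; Ximena 1/20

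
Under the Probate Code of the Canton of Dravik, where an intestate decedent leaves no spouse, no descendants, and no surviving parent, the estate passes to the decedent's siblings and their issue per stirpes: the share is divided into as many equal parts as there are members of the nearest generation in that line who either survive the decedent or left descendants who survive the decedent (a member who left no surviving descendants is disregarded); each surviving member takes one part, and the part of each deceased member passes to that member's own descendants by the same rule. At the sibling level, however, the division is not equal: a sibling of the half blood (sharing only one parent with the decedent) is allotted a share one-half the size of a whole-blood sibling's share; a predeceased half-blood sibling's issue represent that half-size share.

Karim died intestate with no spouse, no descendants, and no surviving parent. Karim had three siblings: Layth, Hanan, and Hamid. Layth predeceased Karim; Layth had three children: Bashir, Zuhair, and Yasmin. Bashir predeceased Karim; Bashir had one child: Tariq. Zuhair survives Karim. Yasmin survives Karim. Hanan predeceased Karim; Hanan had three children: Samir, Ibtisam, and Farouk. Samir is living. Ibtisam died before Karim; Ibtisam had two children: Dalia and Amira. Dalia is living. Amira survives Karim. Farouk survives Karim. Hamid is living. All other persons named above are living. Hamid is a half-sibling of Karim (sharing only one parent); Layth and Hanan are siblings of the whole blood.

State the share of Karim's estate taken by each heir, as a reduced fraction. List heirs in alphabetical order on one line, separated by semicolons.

Amira 1/15; Dalia 1/15; Farouk 2/15; Hamid 1/5; Samir 2/15; Tariq 2/15; Yasmin 2/15; Zuhair 2/15

No spouse, descendants, or parent survives, so the estate passes to Karim's siblings per stirpes.
Half-blood siblings count for one-half the weight of whole-blood siblings at the initial division.
Dividing 1 in proportion to weights (total weight 5/2): Layth (weight 1) → 2/5; Hanan (weight 1) → 2/5; Hamid (weight 1/2) → 1/5.
Layth predeceased; the 2/5 allotted to Layth's branch passes to Layth's issue by representation.
The 2/5 is divided into 3 equal shares of 2/15 among Bashir, Zuhair, Yasmin.
Bashir predeceased; the 2/15 allotted to Bashir's branch passes to Bashir's issue by representation.
Tariq is the sole taker at this level and receives the full 2/15.
Zuhair is living and takes 2/15.
Yasmin is living and takes 2/15.
Hanan predeceased; the 2/5 allotted to Hanan's branch passes to Hanan's issue by representation.
The 2/5 is divided into 3 equal shares of 2/15 among Samir, Ibtisam, Farouk.
Samir is living and takes 2/15.
Ibtisam predeceased; the 2/15 allotted to Ibtisam's branch passes to Ibtisam's issue by representation.
The 2/15 is divided into 2 equal shares of 1/15 among Dalia, Amira.
Dalia is living and takes 1/15.
Amira is living and takes 1/15.
Farouk is living and takes 2/15.
Hamid is living and takes 1/5.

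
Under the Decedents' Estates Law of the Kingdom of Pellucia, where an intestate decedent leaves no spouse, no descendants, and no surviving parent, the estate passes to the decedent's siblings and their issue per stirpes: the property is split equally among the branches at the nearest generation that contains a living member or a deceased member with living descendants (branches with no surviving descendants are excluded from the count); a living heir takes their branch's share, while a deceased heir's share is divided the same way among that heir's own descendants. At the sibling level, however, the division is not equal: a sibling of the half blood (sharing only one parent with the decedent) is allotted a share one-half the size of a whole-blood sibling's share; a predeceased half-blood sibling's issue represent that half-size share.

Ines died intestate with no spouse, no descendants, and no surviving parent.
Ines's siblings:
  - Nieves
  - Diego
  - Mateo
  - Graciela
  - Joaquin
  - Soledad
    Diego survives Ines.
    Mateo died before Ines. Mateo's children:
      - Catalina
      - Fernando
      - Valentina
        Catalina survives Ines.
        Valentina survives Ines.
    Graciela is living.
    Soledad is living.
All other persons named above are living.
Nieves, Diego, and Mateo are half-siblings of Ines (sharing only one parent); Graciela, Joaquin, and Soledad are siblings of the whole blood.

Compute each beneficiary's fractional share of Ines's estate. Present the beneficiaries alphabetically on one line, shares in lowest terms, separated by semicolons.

Catalina 1/27; Diego 1/9; Fernando 1/27; Graciela 2/9; Joaquin 2/9; Nieves 1/9; Soledad 2/9; Valentina 1/27

No spouse, descendants, or parent survives, so the estate passes to Ines's siblings per stirpes.
Half-blood siblings count for one-half the weight of whole-blood siblings at the initial division.
Dividing 1 in proportion to weights (total weight 9/2): Nieves (weight 1/2) → 1/9; Diego (weight 1/2) → 1/9; Mateo (weight 1/2) → 1/9; Graciela (weight 1) → 2/9; Joaquin (weight 1) → 2/9; Soledad (weight 1) → 2/9.
Nieves is living and takes 1/9.
Diego is living and takes 1/9.
Mateo predeceased; the 1/9 allotted to Mateo's branch passes to Mateo's issue by representation.
The 1/9 is divided into 3 equal shares of 1/27 among Catalina, Fernando, Valentina.
Catalina is living and takes 1/27.
Fernando is living and takes 1/27.
Valentina is living and takes 1/27.
Graciela is living and takes 2/9.
Joaquin is living and takes 2/9.
Soledad is living and takes 2/9.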